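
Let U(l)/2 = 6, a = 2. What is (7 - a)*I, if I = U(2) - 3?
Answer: 45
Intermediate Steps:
U(l) = 12 (U(l) = 2*6 = 12)
I = 9 (I = 12 - 3 = 9)
(7 - a)*I = (7 - 1*2)*9 = (7 - 2)*9 = 5*9 = 45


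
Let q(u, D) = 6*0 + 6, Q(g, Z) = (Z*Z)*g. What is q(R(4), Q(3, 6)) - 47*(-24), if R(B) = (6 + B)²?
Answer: 1134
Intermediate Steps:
Q(g, Z) = g*Z² (Q(g, Z) = Z²*g = g*Z²)
q(u, D) = 6 (q(u, D) = 0 + 6 = 6)
q(R(4), Q(3, 6)) - 47*(-24) = 6 - 47*(-24) = 6 + 1128 = 1134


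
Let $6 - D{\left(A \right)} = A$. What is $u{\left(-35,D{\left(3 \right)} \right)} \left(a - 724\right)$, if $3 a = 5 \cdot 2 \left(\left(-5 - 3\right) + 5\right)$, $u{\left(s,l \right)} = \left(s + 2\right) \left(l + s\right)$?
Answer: $-775104$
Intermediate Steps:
$D{\left(A \right)} = 6 - A$
$u{\left(s,l \right)} = \left(2 + s\right) \left(l + s\right)$
$a = -10$ ($a = \frac{5 \cdot 2 \left(\left(-5 - 3\right) + 5\right)}{3} = \frac{10 \left(-8 + 5\right)}{3} = \frac{10 \left(-3\right)}{3} = \frac{1}{3} \left(-30\right) = -10$)
$u{\left(-35,D{\left(3 \right)} \right)} \left(a - 724\right) = \left(\left(-35\right)^{2} + 2 \left(6 - 3\right) + 2 \left(-35\right) + \left(6 - 3\right) \left(-35\right)\right) \left(-10 - 724\right) = \left(1225 + 2 \left(6 - 3\right) - 70 + \left(6 - 3\right) \left(-35\right)\right) \left(-734\right) = \left(1225 + 2 \cdot 3 - 70 + 3 \left(-35\right)\right) \left(-734\right) = \left(1225 + 6 - 70 - 105\right) \left(-734\right) = 1056 \left(-734\right) = -775104$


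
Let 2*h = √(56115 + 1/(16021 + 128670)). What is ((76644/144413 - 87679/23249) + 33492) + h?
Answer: 112437097785733/3357457837 + 11*√9709047668686/289382 ≈ 33607.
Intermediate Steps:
h = 11*√9709047668686/289382 (h = √(56115 + 1/(16021 + 128670))/2 = √(56115 + 1/144691)/2 = √(8119335466/144691)/2 = (11*√9709047668686/144691)/2 = 11*√9709047668686/289382 ≈ 118.44)
((76644/144413 - 87679/23249) + 33492) + h = ((76644/144413 - 87679/23249) + 33492) + 11*√9709047668686/289382 = (-10880091071/3357457837 + 33492) + 11*√9709047668686/289382 = 112437097785733/3357457837 + 11*√9709047668686/289382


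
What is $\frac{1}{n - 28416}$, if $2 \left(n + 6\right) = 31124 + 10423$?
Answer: $- \frac{2}{15297} \approx -0.00013074$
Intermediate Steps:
$n = \frac{41535}{2}$ ($n = -6 + \frac{31124 + 10423}{2} = -6 + \frac{1}{2} \cdot 41547 = -6 + \frac{41547}{2} = \frac{41535}{2} \approx 20768.0$)
$\frac{1}{n - 28416} = \frac{1}{\frac{41535}{2} - 28416} = \frac{1}{- \frac{15297}{2}} = - \frac{2}{15297}$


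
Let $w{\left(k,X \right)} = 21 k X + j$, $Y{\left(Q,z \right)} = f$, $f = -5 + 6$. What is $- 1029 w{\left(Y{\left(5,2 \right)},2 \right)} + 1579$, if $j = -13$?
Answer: $-28262$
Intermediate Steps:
$f = 1$
$Y{\left(Q,z \right)} = 1$
$w{\left(k,X \right)} = -13 + 21 X k$ ($w{\left(k,X \right)} = 21 k X - 13 = 21 X k - 13 = -13 + 21 X k$)
$- 1029 w{\left(Y{\left(5,2 \right)},2 \right)} + 1579 = - 1029 \left(-13 + 21 \cdot 2 \cdot 1\right) + 1579 = - 1029 \left(-13 + 42\right) + 1579 = \left(-1029\right) 29 + 1579 = -29841 + 1579 = -28262$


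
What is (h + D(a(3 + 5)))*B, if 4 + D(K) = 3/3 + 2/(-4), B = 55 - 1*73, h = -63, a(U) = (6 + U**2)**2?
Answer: 1197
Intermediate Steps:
B = -18 (B = 55 - 73 = -18)
D(K) = -7/2 (D(K) = -4 + (3/3 + 2/(-4)) = -4 + (3*(1/3) + 2*(-1/4)) = -4 + (1 - 1/2) = -4 + 1/2 = -7/2)
(h + D(a(3 + 5)))*B = (-63 - 7/2)*(-18) = -133/2*(-18) = 1197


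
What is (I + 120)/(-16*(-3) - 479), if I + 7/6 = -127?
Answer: 49/2586 ≈ 0.018948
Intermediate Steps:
I = -769/6 (I = -7/6 - 127 = -769/6 ≈ -128.17)
(I + 120)/(-16*(-3) - 479) = (-769/6 + 120)/(-16*(-3) - 479) = -49/(6*(48 - 479)) = -49/6/(-431) = -49/6*(-1/431) = 49/2586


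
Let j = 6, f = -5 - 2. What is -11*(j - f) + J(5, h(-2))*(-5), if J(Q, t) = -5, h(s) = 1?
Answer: -118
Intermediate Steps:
f = -7
-11*(j - f) + J(5, h(-2))*(-5) = -11*(6 - 1*(-7)) - 5*(-5) = -11*(6 + 7) + 25 = -11*13 + 25 = -143 + 25 = -118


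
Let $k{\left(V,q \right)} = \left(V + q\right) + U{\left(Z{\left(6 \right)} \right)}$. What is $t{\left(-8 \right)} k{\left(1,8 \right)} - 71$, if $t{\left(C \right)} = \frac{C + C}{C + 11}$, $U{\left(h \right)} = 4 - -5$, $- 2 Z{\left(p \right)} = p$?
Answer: $-167$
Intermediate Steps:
$Z{\left(p \right)} = - \frac{p}{2}$
$U{\left(h \right)} = 9$ ($U{\left(h \right)} = 4 + 5 = 9$)
$t{\left(C \right)} = \frac{2 C}{11 + C}$
$k{\left(V,q \right)} = 9 + V + q$ ($k{\left(V,q \right)} = \left(V + q\right) + 9 = 9 + V + q$)
$t{\left(-8 \right)} k{\left(1,8 \right)} - 71 = 2 \left(-8\right) \frac{1}{11 - 8} \left(9 + 1 + 8\right) - 71 = 2 \left(-8\right) \frac{1}{3} \cdot 18 - 71 = \left(- \frac{16}{3}\right) 18 - 71 = -96 - 71 = -167$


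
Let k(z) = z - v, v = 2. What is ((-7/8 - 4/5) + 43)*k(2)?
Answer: 0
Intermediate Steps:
k(z) = -2 + z (k(z) = z - 1*2 = z - 2 = -2 + z)
((-7/8 - 4/5) + 43)*k(2) = ((-7/8 - 4/5) + 43)*(-2 + 2) = ((-7*⅛ - 4*⅕) + 43)*0 = ((-7/8 - ⅘) + 43)*0 = (-67/40 + 43)*0 = (1653/40)*0 = 0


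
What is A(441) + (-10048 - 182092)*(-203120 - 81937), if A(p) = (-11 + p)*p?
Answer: 54771041610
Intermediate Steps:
A(p) = p*(-11 + p)
A(441) + (-10048 - 182092)*(-203120 - 81937) = 441*(-11 + 441) + (-10048 - 182092)*(-203120 - 81937) = 441*430 - 192140*(-285057) = 189630 + 54770851980 = 54771041610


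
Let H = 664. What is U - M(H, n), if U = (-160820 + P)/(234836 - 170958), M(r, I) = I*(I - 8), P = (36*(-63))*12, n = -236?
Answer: -1839269394/31939 ≈ -57587.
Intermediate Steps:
P = -27216 (P = -2268*12 = -27216)
M(r, I) = I*(-8 + I)
U = -94018/31939 (U = (-160820 - 27216)/(234836 - 170958) = -188036/63878 = -188036*1/63878 = -94018/31939 ≈ -2.9437)
U - M(H, n) = -94018/31939 - (-236)*(-8 - 236) = -94018/31939 - (-236)*(-244) = -94018/31939 - 1*57584 = -94018/31939 - 57584 = -1839269394/31939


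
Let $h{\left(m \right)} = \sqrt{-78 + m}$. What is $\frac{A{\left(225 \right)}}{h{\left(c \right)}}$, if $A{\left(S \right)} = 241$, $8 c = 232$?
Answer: $- \frac{241 i}{7} \approx - 34.429 i$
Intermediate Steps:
$c = 29$ ($c = \frac{1}{8} \cdot 232 = 29$)
$\frac{A{\left(225 \right)}}{h{\left(c \right)}} = \frac{241}{\sqrt{-78 + 29}} = \frac{241}{\sqrt{-49}} = \frac{241}{7 i} = 241 \left(- \frac{i}{7}\right) = - \frac{241 i}{7}$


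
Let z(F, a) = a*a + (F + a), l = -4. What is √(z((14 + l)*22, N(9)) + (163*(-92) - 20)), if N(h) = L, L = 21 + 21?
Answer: I*√12990 ≈ 113.97*I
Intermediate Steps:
L = 42
N(h) = 42
z(F, a) = F + a + a² (z(F, a) = a² + (F + a) = F + a + a²)
√(z((14 + l)*22, N(9)) + (163*(-92) - 20)) = √(((14 - 4)*22 + 42 + 42²) + (163*(-92) - 20)) = √((10*22 + 42 + 1764) + (-14996 - 20)) = √((220 + 42 + 1764) - 15016) = √(2026 - 15016) = √(-12990) = I*√12990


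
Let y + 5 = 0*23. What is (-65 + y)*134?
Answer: -9380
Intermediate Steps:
y = -5 (y = -5 + 0*23 = -5 + 0 = -5)
(-65 + y)*134 = (-65 - 5)*134 = -70*134 = -9380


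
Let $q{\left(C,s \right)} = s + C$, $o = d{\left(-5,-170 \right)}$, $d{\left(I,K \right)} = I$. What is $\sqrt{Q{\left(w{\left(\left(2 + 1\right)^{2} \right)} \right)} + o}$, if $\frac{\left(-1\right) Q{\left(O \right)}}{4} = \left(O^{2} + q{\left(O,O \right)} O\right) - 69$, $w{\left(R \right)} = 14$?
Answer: $i \sqrt{2081} \approx 45.618 i$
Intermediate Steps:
$o = -5$
$q{\left(C,s \right)} = C + s$
$Q{\left(O \right)} = 276 - 12 O^{2}$ ($Q{\left(O \right)} = - 4 \left(\left(O^{2} + \left(O + O\right) O\right) - 69\right) = - 4 \left(\left(O^{2} + 2 O O\right) - 69\right) = - 4 \left(\left(O^{2} + 2 O^{2}\right) - 69\right) = - 4 \left(3 O^{2} - 69\right) = - 4 \left(-69 + 3 O^{2}\right) = 276 - 12 O^{2}$)
$\sqrt{Q{\left(w{\left(\left(2 + 1\right)^{2} \right)} \right)} + o} = \sqrt{\left(276 - 12 \cdot 14^{2}\right) - 5} = \sqrt{\left(276 - 2352\right) - 5} = \sqrt{-2076 - 5} = \sqrt{-2081} = i \sqrt{2081}$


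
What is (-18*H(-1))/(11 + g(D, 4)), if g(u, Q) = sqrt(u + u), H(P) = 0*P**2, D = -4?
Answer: 0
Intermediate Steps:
H(P) = 0
g(u, Q) = sqrt(2)*sqrt(u) (g(u, Q) = sqrt(2*u) = sqrt(2)*sqrt(u))
(-18*H(-1))/(11 + g(D, 4)) = (-18*0)/(11 + sqrt(2)*sqrt(-4)) = 0/(11 + sqrt(2)*(2*I)) = 0/(11 + 2*I*sqrt(2)) = 0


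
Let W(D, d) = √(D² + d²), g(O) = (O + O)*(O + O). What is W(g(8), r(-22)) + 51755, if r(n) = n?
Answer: 51755 + 2*√16505 ≈ 52012.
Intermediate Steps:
g(O) = 4*O² (g(O) = (2*O)*(2*O) = 4*O²)
W(g(8), r(-22)) + 51755 = √((4*8²)² + (-22)²) + 51755 = √((4*64)² + 484) + 51755 = √(256² + 484) + 51755 = √(65536 + 484) + 51755 = √66020 + 51755 = 2*√16505 + 51755 = 51755 + 2*√16505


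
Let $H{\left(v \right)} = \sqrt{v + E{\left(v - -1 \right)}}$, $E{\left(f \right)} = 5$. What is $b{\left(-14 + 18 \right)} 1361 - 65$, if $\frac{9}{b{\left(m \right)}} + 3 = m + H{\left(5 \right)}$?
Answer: $-1426 + 1361 \sqrt{10} \approx 2877.9$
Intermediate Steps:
$H{\left(v \right)} = \sqrt{5 + v}$ ($H{\left(v \right)} = \sqrt{v + 5} = \sqrt{5 + v}$)
$b{\left(m \right)} = \frac{9}{-3 + m + \sqrt{10}}$ ($b{\left(m \right)} = \frac{9}{-3 + \left(m + \sqrt{5 + 5}\right)} = \frac{9}{-3 + \left(m + \sqrt{10}\right)} = \frac{9}{-3 + m + \sqrt{10}}$)
$b{\left(-14 + 18 \right)} 1361 - 65 = \frac{9}{-3 + \left(-14 + 18\right) + \sqrt{10}} \cdot 1361 - 65 = \frac{9}{-3 + 4 + \sqrt{10}} \cdot 1361 - 65 = \frac{9}{1 + \sqrt{10}} \cdot 1361 - 65 = \frac{12249}{1 + \sqrt{10}} - 65 = -65 + \frac{12249}{1 + \sqrt{10}}$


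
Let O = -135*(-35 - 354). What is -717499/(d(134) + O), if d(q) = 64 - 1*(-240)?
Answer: -717499/52819 ≈ -13.584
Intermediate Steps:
d(q) = 304 (d(q) = 64 + 240 = 304)
O = 52515 (O = -135*(-389) = 52515)
-717499/(d(134) + O) = -717499/(304 + 52515) = -717499/52819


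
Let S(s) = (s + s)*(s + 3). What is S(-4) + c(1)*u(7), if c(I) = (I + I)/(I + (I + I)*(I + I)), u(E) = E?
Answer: 54/5 ≈ 10.800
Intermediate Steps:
S(s) = 2*s*(3 + s) (S(s) = (2*s)*(3 + s) = 2*s*(3 + s))
c(I) = 2*I/(I + 4*I**2) (c(I) = (2*I)/(I + (2*I)*(2*I)) = (2*I)/(I + 4*I**2) = 2*I/(I + 4*I**2))
S(-4) + c(1)*u(7) = 2*(-4)*(3 - 4) + (2/(1 + 4*1))*7 = 2*(-4)*(-1) + (2/(1 + 4))*7 = 8 + (2/5)*7 = 8 + 14/5 = 54/5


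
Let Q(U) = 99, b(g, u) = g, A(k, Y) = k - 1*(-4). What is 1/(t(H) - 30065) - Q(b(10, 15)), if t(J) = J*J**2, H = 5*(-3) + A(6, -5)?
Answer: -2988811/30190 ≈ -99.000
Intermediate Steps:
A(k, Y) = 4 + k (A(k, Y) = k + 4 = 4 + k)
H = -5 (H = 5*(-3) + (4 + 6) = -15 + 10 = -5)
t(J) = J**3
1/(t(H) - 30065) - Q(b(10, 15)) = 1/((-5)**3 - 30065) - 1*99 = 1/(-125 - 30065) - 99 = 1/(-30190) - 99 = -1/30190 - 99 = -2988811/30190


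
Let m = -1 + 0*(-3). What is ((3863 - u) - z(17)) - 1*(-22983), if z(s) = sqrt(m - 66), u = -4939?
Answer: 31785 - I*sqrt(67) ≈ 31785.0 - 8.1853*I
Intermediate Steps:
m = -1 (m = -1 + 0 = -1)
z(s) = I*sqrt(67) (z(s) = sqrt(-1 - 66) = sqrt(-67) = I*sqrt(67))
((3863 - u) - z(17)) - 1*(-22983) = ((3863 - 1*(-4939)) - I*sqrt(67)) - 1*(-22983) = ((3863 + 4939) - I*sqrt(67)) + 22983 = (8802 - I*sqrt(67)) + 22983 = 31785 - I*sqrt(67)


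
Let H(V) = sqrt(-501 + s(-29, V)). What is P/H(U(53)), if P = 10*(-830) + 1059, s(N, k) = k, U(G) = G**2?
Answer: -7241*sqrt(577)/1154 ≈ -150.72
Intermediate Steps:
P = -7241 (P = -8300 + 1059 = -7241)
H(V) = sqrt(-501 + V)
P/H(U(53)) = -7241/sqrt(-501 + 53**2) = -7241/sqrt(-501 + 2809) = -7241*sqrt(577)/1154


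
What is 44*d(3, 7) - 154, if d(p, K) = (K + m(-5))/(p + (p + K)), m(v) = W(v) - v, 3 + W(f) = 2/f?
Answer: -8118/65 ≈ -124.89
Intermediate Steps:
W(f) = -3 + 2/f
m(v) = -3 - v + 2/v (m(v) = (-3 + 2/v) - v = -3 - v + 2/v)
d(p, K) = (8/5 + K)/(K + 2*p) (d(p, K) = (K + (-3 - 1*(-5) + 2/(-5)))/(p + (p + K)) = (K + (-3 + 5 + 2*(-⅕)))/(p + (K + p)) = (K + (-3 + 5 - ⅖))/(K + 2*p) = (K + 8/5)/(K + 2*p) = (8/5 + K)/(K + 2*p))
44*d(3, 7) - 154 = 44*((8/5 + 7)/(7 + 2*3)) - 154 = 44*((43/5)/(7 + 6)) - 154 = 44*((43/5)/13) - 154 = 44*((1/13)*(43/5)) - 154 = 44*(43/65) - 154 = 1892/65 - 154 = -8118/65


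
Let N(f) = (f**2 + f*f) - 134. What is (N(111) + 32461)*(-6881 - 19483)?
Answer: -1501930716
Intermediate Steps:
N(f) = -134 + 2*f**2 (N(f) = (f**2 + f**2) - 134 = 2*f**2 - 134 = -134 + 2*f**2)
(N(111) + 32461)*(-6881 - 19483) = ((-134 + 2*111**2) + 32461)*(-6881 - 19483) = ((-134 + 2*12321) + 32461)*(-26364) = ((-134 + 24642) + 32461)*(-26364) = (24508 + 32461)*(-26364) = 56969*(-26364) = -1501930716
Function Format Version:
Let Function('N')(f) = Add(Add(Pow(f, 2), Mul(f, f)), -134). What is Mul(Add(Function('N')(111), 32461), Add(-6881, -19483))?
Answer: -1501930716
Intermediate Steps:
Function('N')(f) = Add(-134, Mul(2, Pow(f, 2))) (Function('N')(f) = Add(Add(Pow(f, 2), Pow(f, 2)), -134) = Add(Mul(2, Pow(f, 2)), -134) = Add(-134, Mul(2, Pow(f, 2))))
Mul(Add(Function('N')(111), 32461), Add(-6881, -19483)) = Mul(Add(Add(-134, Mul(2, Pow(111, 2))), 32461), Add(-6881, -19483)) = Mul(Add(Add(-134, Mul(2, 12321)), 32461), -26364) = Mul(Add(Add(-134, 24642), 32461), -26364) = Mul(Add(24508, 32461), -26364) = Mul(56969, -26364) = -1501930716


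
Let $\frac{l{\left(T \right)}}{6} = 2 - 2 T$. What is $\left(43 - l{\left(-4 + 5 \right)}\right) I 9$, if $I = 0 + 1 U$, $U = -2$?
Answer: $-774$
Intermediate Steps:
$l{\left(T \right)} = 12 - 12 T$ ($l{\left(T \right)} = 6 \left(2 - 2 T\right) = 12 - 12 T$)
$I = -2$ ($I = 0 + 1 \left(-2\right) = 0 - 2 = -2$)
$\left(43 - l{\left(-4 + 5 \right)}\right) I 9 = \left(43 - \left(12 - 12 \left(-4 + 5\right)\right)\right) \left(\left(-2\right) 9\right) = \left(43 - \left(12 - 12\right)\right) \left(-18\right) = \left(43 - 0\right) \left(-18\right) = \left(43 + 0\right) \left(-18\right) = 43 \left(-18\right) = -774$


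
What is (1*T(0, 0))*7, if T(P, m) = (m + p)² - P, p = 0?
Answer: 0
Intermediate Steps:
T(P, m) = m² - P (T(P, m) = (m + 0)² - P = m² - P)
(1*T(0, 0))*7 = (1*(0² - 1*0))*7 = (1*(0 + 0))*7 = (1*0)*7 = 0*7 = 0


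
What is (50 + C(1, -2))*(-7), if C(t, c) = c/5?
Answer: -1736/5 ≈ -347.20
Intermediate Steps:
C(t, c) = c/5 (C(t, c) = c*(1/5) = c/5)
(50 + C(1, -2))*(-7) = (50 + (1/5)*(-2))*(-7) = (50 - 2/5)*(-7) = (248/5)*(-7) = -1736/5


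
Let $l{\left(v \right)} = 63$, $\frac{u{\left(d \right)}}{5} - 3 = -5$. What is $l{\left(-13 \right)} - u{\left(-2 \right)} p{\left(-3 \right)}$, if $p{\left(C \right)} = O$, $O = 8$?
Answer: $143$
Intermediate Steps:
$u{\left(d \right)} = -10$ ($u{\left(d \right)} = 15 + 5 \left(-5\right) = 15 - 25 = -10$)
$p{\left(C \right)} = 8$
$l{\left(-13 \right)} - u{\left(-2 \right)} p{\left(-3 \right)} = 63 - \left(-10\right) 8 = 63 - -80 = 63 + 80 = 143$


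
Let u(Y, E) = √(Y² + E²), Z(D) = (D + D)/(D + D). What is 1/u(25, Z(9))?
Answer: √626/626 ≈ 0.039968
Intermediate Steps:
Z(D) = 1 (Z(D) = (2*D)/((2*D)) = (2*D)*(1/(2*D)) = 1)
u(Y, E) = √(E² + Y²)
1/u(25, Z(9)) = 1/(√(1² + 25²)) = 1/(√(1 + 625)) = 1/(√626) = √626/626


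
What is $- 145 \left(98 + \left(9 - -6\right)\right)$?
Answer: $-16385$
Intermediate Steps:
$- 145 \left(98 + \left(9 - -6\right)\right) = - 145 \left(98 + \left(9 + 6\right)\right) = - 145 \left(98 + 15\right) = \left(-145\right) 113 = -16385$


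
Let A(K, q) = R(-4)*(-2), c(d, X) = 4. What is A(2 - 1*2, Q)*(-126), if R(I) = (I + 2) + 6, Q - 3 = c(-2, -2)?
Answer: 1008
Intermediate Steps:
Q = 7 (Q = 3 + 4 = 7)
R(I) = 8 + I (R(I) = (2 + I) + 6 = 8 + I)
A(K, q) = -8 (A(K, q) = (8 - 4)*(-2) = 4*(-2) = -8)
A(2 - 1*2, Q)*(-126) = -8*(-126) = 1008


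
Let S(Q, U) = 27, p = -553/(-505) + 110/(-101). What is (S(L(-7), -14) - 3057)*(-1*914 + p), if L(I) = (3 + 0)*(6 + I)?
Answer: 2769402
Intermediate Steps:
p = 3/505 (p = -553*(-1/505) + 110*(-1/101) = 553/505 - 110/101 = 3/505 ≈ 0.0059406)
L(I) = 18 + 3*I (L(I) = 3*(6 + I) = 18 + 3*I)
(S(L(-7), -14) - 3057)*(-1*914 + p) = (27 - 3057)*(-1*914 + 3/505) = -3030*(-914 + 3/505) = -3030*(-461567/505) = 2769402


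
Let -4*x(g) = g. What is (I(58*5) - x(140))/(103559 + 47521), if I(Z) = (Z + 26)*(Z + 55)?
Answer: 21811/30216 ≈ 0.72184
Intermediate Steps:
x(g) = -g/4
I(Z) = (26 + Z)*(55 + Z)
(I(58*5) - x(140))/(103559 + 47521) = ((1430 + (58*5)² + 81*(58*5)) - (-1)*140/4)/(103559 + 47521) = ((1430 + 290² + 81*290) - 1*(-35))/151080 = ((1430 + 84100 + 23490) + 35)*(1/151080) = (109020 + 35)*(1/151080) = 109055*(1/151080) = 21811/30216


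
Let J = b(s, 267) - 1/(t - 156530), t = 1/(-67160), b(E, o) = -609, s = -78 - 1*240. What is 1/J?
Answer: -10512554801/6402145806649 ≈ -0.0016420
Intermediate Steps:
s = -318 (s = -78 - 240 = -318)
t = -1/67160 ≈ -1.4890e-5
J = -6402145806649/10512554801 (J = -609 - 1/(-1/67160 - 156530) = -609 - 1/(-10512554801/67160) = -609 - 1*(-67160/10512554801) = -609 + 67160/10512554801 = -6402145806649/10512554801 ≈ -609.00)
1/J = 1/(-6402145806649/10512554801) = -10512554801/6402145806649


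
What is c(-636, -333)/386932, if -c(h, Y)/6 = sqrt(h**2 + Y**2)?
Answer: -9*sqrt(57265)/193466 ≈ -0.011132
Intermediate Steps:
c(h, Y) = -6*sqrt(Y**2 + h**2) (c(h, Y) = -6*sqrt(h**2 + Y**2) = -6*sqrt(Y**2 + h**2))
c(-636, -333)/386932 = -6*sqrt((-333)**2 + (-636)**2)/386932 = -6*sqrt(110889 + 404496)*(1/386932) = -18*sqrt(57265)*(1/386932) = -9*sqrt(57265)/193466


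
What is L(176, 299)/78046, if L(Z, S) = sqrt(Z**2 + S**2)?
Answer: sqrt(120377)/78046 ≈ 0.0044455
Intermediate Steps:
L(Z, S) = sqrt(S**2 + Z**2)
L(176, 299)/78046 = sqrt(299**2 + 176**2)/78046 = sqrt(89401 + 30976)*(1/78046) = sqrt(120377)*(1/78046) = sqrt(120377)/78046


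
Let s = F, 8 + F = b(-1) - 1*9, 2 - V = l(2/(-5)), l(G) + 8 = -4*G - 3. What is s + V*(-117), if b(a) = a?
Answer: -6759/5 ≈ -1351.8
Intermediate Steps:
l(G) = -11 - 4*G (l(G) = -8 + (-4*G - 3) = -8 + (-3 - 4*G) = -11 - 4*G)
V = 57/5 (V = 2 - (-11 - 8/(-5)) = 2 - (-11 - 8*(-1)/5) = 2 - (-11 - 4*(-⅖)) = 2 - (-11 + 8/5) = 2 - 1*(-47/5) = 2 + 47/5 = 57/5 ≈ 11.400)
F = -18 (F = -8 + (-1 - 1*9) = -8 + (-1 - 9) = -8 - 10 = -18)
s = -18
s + V*(-117) = -18 + (57/5)*(-117) = -18 - 6669/5 = -6759/5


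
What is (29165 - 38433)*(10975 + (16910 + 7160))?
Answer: -324797060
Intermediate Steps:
(29165 - 38433)*(10975 + (16910 + 7160)) = -9268*(10975 + 24070) = -9268*35045 = -324797060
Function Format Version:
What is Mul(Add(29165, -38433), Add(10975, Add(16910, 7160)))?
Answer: -324797060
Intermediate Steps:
Mul(Add(29165, -38433), Add(10975, Add(16910, 7160))) = Mul(-9268, Add(10975, 24070)) = Mul(-9268, 35045) = -324797060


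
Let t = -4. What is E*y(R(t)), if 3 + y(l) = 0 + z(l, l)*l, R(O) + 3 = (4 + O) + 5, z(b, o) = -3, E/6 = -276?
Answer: 14904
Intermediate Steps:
E = -1656 (E = 6*(-276) = -1656)
R(O) = 6 + O (R(O) = -3 + ((4 + O) + 5) = -3 + (9 + O) = 6 + O)
y(l) = -3 - 3*l (y(l) = -3 + (0 - 3*l) = -3 - 3*l)
E*y(R(t)) = -1656*(-3 - 3*(6 - 4)) = -1656*(-3 - 3*2) = -1656*(-3 - 6) = -1656*(-9) = 14904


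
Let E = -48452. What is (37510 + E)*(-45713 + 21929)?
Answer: 260244528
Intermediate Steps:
(37510 + E)*(-45713 + 21929) = (37510 - 48452)*(-45713 + 21929) = -10942*(-23784) = 260244528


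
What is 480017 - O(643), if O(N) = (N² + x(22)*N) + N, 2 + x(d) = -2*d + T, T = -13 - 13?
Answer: 112221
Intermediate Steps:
T = -26
x(d) = -28 - 2*d (x(d) = -2 + (-2*d - 26) = -2 + (-26 - 2*d) = -28 - 2*d)
O(N) = N² - 71*N (O(N) = (N² + (-28 - 2*22)*N) + N = (N² + (-28 - 44)*N) + N = (N² - 72*N) + N = N² - 71*N)
480017 - O(643) = 480017 - 643*(-71 + 643) = 480017 - 643*572 = 480017 - 1*367796 = 480017 - 367796 = 112221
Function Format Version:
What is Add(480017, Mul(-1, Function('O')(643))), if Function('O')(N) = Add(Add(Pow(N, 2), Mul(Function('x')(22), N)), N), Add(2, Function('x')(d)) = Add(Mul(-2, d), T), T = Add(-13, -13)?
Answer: 112221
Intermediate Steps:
T = -26
Function('x')(d) = Add(-28, Mul(-2, d)) (Function('x')(d) = Add(-2, Add(Mul(-2, d), -26)) = Add(-2, Add(-26, Mul(-2, d))) = Add(-28, Mul(-2, d)))
Function('O')(N) = Add(Pow(N, 2), Mul(-71, N)) (Function('O')(N) = Add(Add(Pow(N, 2), Mul(Add(-28, Mul(-2, 22)), N)), N) = Add(Add(Pow(N, 2), Mul(Add(-28, -44), N)), N) = Add(Add(Pow(N, 2), Mul(-72, N)), N) = Add(Pow(N, 2), Mul(-71, N)))
Add(480017, Mul(-1, Function('O')(643))) = Add(480017, Mul(-1, Mul(643, Add(-71, 643)))) = Add(480017, Mul(-1, Mul(643, 572))) = Add(480017, Mul(-1, 367796)) = Add(480017, -367796) = 112221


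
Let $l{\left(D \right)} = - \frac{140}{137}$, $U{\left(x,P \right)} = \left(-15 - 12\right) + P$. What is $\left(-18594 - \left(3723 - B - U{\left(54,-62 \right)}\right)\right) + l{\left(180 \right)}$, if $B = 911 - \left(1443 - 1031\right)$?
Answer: $- \frac{3001399}{137} \approx -21908.0$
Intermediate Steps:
$U{\left(x,P \right)} = -27 + P$
$l{\left(D \right)} = - \frac{140}{137}$ ($l{\left(D \right)} = \left(-140\right) \frac{1}{137} = - \frac{140}{137}$)
$B = 499$ ($B = 911 - \left(1443 - 1031\right) = 911 - 412 = 499$)
$\left(-18594 - \left(3723 - B - U{\left(54,-62 \right)}\right)\right) + l{\left(180 \right)} = \left(-18594 + \left(\left(499 - 89\right) - 3723\right)\right) - \frac{140}{137} = \left(-18594 + \left(410 - 3723\right)\right) - \frac{140}{137} = \left(-18594 - 3313\right) - \frac{140}{137} = -21907 - \frac{140}{137} = - \frac{3001399}{137}$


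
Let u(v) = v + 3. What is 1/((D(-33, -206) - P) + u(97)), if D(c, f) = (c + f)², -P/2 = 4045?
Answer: 1/65311 ≈ 1.5311e-5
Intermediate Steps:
P = -8090 (P = -2*4045 = -8090)
u(v) = 3 + v
1/((D(-33, -206) - P) + u(97)) = 1/(((-33 - 206)² - 1*(-8090)) + (3 + 97)) = 1/(((-239)² + 8090) + 100) = 1/((57121 + 8090) + 100) = 1/(65211 + 100) = 1/65311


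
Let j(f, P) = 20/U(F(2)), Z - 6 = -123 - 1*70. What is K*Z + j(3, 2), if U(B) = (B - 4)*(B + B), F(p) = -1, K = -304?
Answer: 56850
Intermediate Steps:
Z = -187 (Z = 6 + (-123 - 1*70) = 6 + (-123 - 70) = 6 - 193 = -187)
U(B) = 2*B*(-4 + B) (U(B) = (-4 + B)*(2*B) = 2*B*(-4 + B))
j(f, P) = 2 (j(f, P) = 20/((2*(-1)*(-4 - 1))) = 20/((2*(-1)*(-5))) = 20/10 = 20*(⅒) = 2)
K*Z + j(3, 2) = -304*(-187) + 2 = 56848 + 2 = 56850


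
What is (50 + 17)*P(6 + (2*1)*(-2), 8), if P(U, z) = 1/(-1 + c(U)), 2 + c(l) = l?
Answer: -67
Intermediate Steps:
c(l) = -2 + l
P(U, z) = 1/(-3 + U) (P(U, z) = 1/(-1 + (-2 + U)) = 1/(-3 + U))
(50 + 17)*P(6 + (2*1)*(-2), 8) = (50 + 17)/(-3 + (6 + (2*1)*(-2))) = 67/(-3 + (6 + 2*(-2))) = 67/(-3 + (6 - 4)) = 67/(-3 + 2) = 67/(-1) = 67*(-1) = -67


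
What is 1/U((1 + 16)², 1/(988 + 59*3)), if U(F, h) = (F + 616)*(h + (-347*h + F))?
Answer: 233/60877359 ≈ 3.8274e-6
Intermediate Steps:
U(F, h) = (616 + F)*(F - 346*h) (U(F, h) = (616 + F)*(h + (F - 347*h)) = (616 + F)*(F - 346*h))
1/U((1 + 16)², 1/(988 + 59*3)) = 1/(((1 + 16)²)² - 213136/(988 + 59*3) + 616*(1 + 16)² - 346*(1 + 16)²/(988 + 59*3)) = 1/((17²)² - 213136/(988 + 177) + 616*17² - 346*17²/(988 + 177)) = 1/(289² - 213136/1165 + 616*289 - 346*289/1165) = 1/(83521 - 213136*1/1165 + 178024 - 346*289*1/1165) = 1/(83521 - 213136/1165 + 178024 - 99994/1165) = 1/(60877359/233) = 233/60877359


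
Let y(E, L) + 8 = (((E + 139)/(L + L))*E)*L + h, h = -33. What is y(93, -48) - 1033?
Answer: 9714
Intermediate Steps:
y(E, L) = -41 + E*(139 + E)/2 (y(E, L) = -8 + ((((E + 139)/(L + L))*E)*L - 33) = -8 + ((((139 + E)/((2*L)))*E)*L - 33) = -8 + ((((139 + E)*(1/(2*L)))*E)*L - 33) = -8 + ((((139 + E)/(2*L))*E)*L - 33) = -8 + ((E*(139 + E)/(2*L))*L - 33) = -8 + (E*(139 + E)/2 - 33) = -8 + (-33 + E*(139 + E)/2) = -41 + E*(139 + E)/2)
y(93, -48) - 1033 = (-41 + (½)*93² + (139/2)*93) - 1033 = (-41 + (½)*8649 + 12927/2) - 1033 = (-41 + 8649/2 + 12927/2) - 1033 = 10747 - 1033 = 9714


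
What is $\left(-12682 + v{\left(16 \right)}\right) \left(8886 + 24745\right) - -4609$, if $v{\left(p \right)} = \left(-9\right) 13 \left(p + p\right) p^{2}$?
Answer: $-32660606517$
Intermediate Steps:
$v{\left(p \right)} = - 234 p^{3}$ ($v{\left(p \right)} = - 117 \cdot 2 p p^{2} = - 234 p p^{2} = - 234 p^{3}$)
$\left(-12682 + v{\left(16 \right)}\right) \left(8886 + 24745\right) - -4609 = \left(-12682 - 234 \cdot 16^{3}\right) \left(8886 + 24745\right) - -4609 = \left(-12682 - 958464\right) 33631 + 4609 = \left(-971146\right) 33631 + 4609 = -32660611126 + 4609 = -32660606517$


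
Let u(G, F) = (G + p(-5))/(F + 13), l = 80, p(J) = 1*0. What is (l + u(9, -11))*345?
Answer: 58305/2 ≈ 29153.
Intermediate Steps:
p(J) = 0
u(G, F) = G/(13 + F) (u(G, F) = (G + 0)/(F + 13) = G/(13 + F))
(l + u(9, -11))*345 = (80 + 9/(13 - 11))*345 = (80 + 9/2)*345 = (169/2)*345 = 58305/2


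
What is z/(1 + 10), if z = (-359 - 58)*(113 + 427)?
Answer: -225180/11 ≈ -20471.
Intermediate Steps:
z = -225180 (z = -417*540 = -225180)
z/(1 + 10) = -225180/(1 + 10) = -225180/11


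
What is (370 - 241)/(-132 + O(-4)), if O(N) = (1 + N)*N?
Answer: -43/40 ≈ -1.0750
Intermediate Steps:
O(N) = N*(1 + N)
(370 - 241)/(-132 + O(-4)) = (370 - 241)/(-132 - 4*(1 - 4)) = 129/(-132 - 4*(-3)) = 129/(-132 + 12) = 129/(-120) = 129*(-1/120) = -43/40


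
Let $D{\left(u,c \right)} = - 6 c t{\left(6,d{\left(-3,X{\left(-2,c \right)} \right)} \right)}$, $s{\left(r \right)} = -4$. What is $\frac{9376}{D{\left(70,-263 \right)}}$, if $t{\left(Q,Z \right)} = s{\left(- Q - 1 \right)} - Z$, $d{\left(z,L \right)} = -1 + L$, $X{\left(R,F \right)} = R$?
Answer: $- \frac{4688}{789} \approx -5.9417$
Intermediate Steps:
$t{\left(Q,Z \right)} = -4 - Z$
$D{\left(u,c \right)} = 6 c$ ($D{\left(u,c \right)} = - 6 c \left(-4 - \left(-1 - 2\right)\right) = - 6 c \left(-4 - -3\right) = - 6 c \left(-4 + 3\right) = - 6 c \left(-1\right) = 6 c$)
$\frac{9376}{D{\left(70,-263 \right)}} = \frac{9376}{6 \left(-263\right)} = \frac{9376}{-1578} = 9376 \left(- \frac{1}{1578}\right) = - \frac{4688}{789}$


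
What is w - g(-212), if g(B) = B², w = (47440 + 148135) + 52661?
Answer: 203292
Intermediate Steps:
w = 248236 (w = 195575 + 52661 = 248236)
w - g(-212) = 248236 - 1*(-212)² = 248236 - 1*44944 = 248236 - 44944 = 203292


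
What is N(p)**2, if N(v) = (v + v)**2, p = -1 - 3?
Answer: 4096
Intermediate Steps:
p = -4
N(v) = 4*v**2 (N(v) = (2*v)**2 = 4*v**2)
N(p)**2 = (4*(-4)**2)**2 = (4*16)**2 = 64**2 = 4096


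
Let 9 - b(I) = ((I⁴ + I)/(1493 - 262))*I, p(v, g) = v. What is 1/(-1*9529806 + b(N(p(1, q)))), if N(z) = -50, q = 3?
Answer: -1231/11418682607 ≈ -1.0781e-7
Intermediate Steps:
b(I) = 9 - I*(I/1231 + I⁴/1231) (b(I) = 9 - (I⁴ + I)/(1493 - 262)*I = 9 - (I + I⁴)/1231*I = 9 - (I + I⁴)*(1/1231)*I = 9 - (I/1231 + I⁴/1231)*I = 9 - I*(I/1231 + I⁴/1231))
1/(-1*9529806 + b(N(p(1, q)))) = 1/(-1*9529806 + (9 - 1/1231*(-50)² - 1/1231*(-50)⁵)) = 1/(-9529806 + (9 - 1/1231*2500 - 1/1231*(-312500000))) = 1/(-9529806 + (9 - 2500/1231 + 312500000/1231)) = 1/(-9529806 + 312508579/1231) = 1/(-11418682607/1231) = -1231/11418682607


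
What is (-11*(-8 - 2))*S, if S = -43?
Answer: -4730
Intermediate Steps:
(-11*(-8 - 2))*S = -11*(-8 - 2)*(-43) = -11*(-10)*(-43) = 110*(-43) = -4730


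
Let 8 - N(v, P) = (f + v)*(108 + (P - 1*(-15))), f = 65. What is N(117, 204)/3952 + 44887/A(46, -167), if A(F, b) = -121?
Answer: -92296825/239096 ≈ -386.02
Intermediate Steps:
N(v, P) = 8 - (65 + v)*(123 + P) (N(v, P) = 8 - (65 + v)*(108 + (P - 1*(-15))) = 8 - (65 + v)*(108 + (P + 15)) = 8 - (65 + v)*(108 + (15 + P)) = 8 - (65 + v)*(123 + P))
N(117, 204)/3952 + 44887/A(46, -167) = (-7987 - 123*117 - 65*204 - 1*204*117)/3952 + 44887/(-121) = (-7987 - 14391 - 13260 - 23868)*(1/3952) + 44887*(-1/121) = -59506*1/3952 - 44887/121 = -29753/1976 - 44887/121 = -92296825/239096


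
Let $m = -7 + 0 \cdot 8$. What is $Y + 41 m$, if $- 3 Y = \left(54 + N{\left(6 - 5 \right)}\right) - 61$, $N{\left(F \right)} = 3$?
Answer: $- \frac{857}{3} \approx -285.67$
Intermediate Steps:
$Y = \frac{4}{3}$ ($Y = - \frac{\left(54 + 3\right) - 61}{3} = - \frac{57 - 61}{3} = \left(- \frac{1}{3}\right) \left(-4\right) = \frac{4}{3} \approx 1.3333$)
$m = -7$ ($m = -7 + 0 = -7$)
$Y + 41 m = \frac{4}{3} + 41 \left(-7\right) = \frac{4}{3} - 287 = - \frac{857}{3}$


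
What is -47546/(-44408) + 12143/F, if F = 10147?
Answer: 510847803/225303988 ≈ 2.2674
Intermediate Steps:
-47546/(-44408) + 12143/F = -47546/(-44408) + 12143/10147 = -47546*(-1/44408) + 12143*(1/10147) = 23773/22204 + 12143/10147 = 510847803/225303988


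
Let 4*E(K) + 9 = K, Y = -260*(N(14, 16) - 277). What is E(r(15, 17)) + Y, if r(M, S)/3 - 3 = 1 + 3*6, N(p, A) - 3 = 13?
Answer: 271497/4 ≈ 67874.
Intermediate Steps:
N(p, A) = 16 (N(p, A) = 3 + 13 = 16)
r(M, S) = 66 (r(M, S) = 9 + 3*(1 + 3*6) = 9 + 3*(1 + 18) = 9 + 3*19 = 9 + 57 = 66)
Y = 67860 (Y = -260*(16 - 277) = -260*(-261) = 67860)
E(K) = -9/4 + K/4
E(r(15, 17)) + Y = (-9/4 + (1/4)*66) + 67860 = (-9/4 + 33/2) + 67860 = 57/4 + 67860 = 271497/4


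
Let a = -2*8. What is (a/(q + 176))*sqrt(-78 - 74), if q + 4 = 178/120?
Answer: -1920*I*sqrt(38)/10409 ≈ -1.1371*I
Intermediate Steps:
q = -151/60 (q = -4 + 178/120 = -4 + 178*(1/120) = -4 + 89/60 = -151/60 ≈ -2.5167)
a = -16
(a/(q + 176))*sqrt(-78 - 74) = (-16/(-151/60 + 176))*sqrt(-78 - 74) = (-16/(10409/60))*sqrt(-152) = ((60/10409)*(-16))*(2*I*sqrt(38)) = -1920*I*sqrt(38)/10409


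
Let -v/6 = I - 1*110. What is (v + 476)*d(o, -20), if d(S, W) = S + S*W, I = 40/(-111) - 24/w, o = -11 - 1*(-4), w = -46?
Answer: 128466296/851 ≈ 1.5096e+5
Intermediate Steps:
o = -7 (o = -11 + 4 = -7)
I = 412/2553 (I = 40/(-111) - 24/(-46) = 40*(-1/111) - 24*(-1/46) = -40/111 + 12/23 = 412/2553 ≈ 0.16138)
v = 560836/851 (v = -6*(412/2553 - 1*110) = -6*(412/2553 - 110) = -6*(-280418/2553) = 560836/851 ≈ 659.03)
(v + 476)*d(o, -20) = (560836/851 + 476)*(-7*(1 - 20)) = 965912*(-7*(-19))/851 = (965912/851)*133 = 128466296/851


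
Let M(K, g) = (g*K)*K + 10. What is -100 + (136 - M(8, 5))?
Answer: -294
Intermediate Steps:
M(K, g) = 10 + g*K**2 (M(K, g) = (K*g)*K + 10 = g*K**2 + 10 = 10 + g*K**2)
-100 + (136 - M(8, 5)) = -100 + (136 - (10 + 5*8**2)) = -100 + (136 - (10 + 5*64)) = -100 + (136 - (10 + 320)) = -100 + (136 - 1*330) = -100 + (136 - 330) = -100 - 194 = -294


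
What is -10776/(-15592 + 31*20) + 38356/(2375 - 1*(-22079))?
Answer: 104722792/45765661 ≈ 2.2882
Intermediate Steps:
-10776/(-15592 + 31*20) + 38356/(2375 - 1*(-22079)) = -10776/(-15592 + 620) + 38356/(2375 + 22079) = -10776/(-14972) + 38356/24454 = -10776*(-1/14972) + 38356*(1/24454) = 2694/3743 + 19178/12227 = 104722792/45765661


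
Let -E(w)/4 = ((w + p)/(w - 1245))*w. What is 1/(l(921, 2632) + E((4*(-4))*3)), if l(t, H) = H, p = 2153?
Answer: 431/999672 ≈ 0.00043114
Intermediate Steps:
E(w) = -4*w*(2153 + w)/(-1245 + w) (E(w) = -4*(w + 2153)/(w - 1245)*w = -4*(2153 + w)/(-1245 + w)*w = -4*w*(2153 + w)/(-1245 + w))
1/(l(921, 2632) + E((4*(-4))*3)) = 1/(2632 - 4*(4*(-4))*3*(2153 + (4*(-4))*3)/(-1245 + (4*(-4))*3)) = 1/(2632 - 4*(-16*3)*(2153 - 16*3)/(-1245 - 16*3)) = 1/(2632 - 4*(-48)*(2153 - 48)/(-1245 - 48)) = 1/(2632 - 4*(-48)*2105/(-1293)) = 1/(2632 - 4*(-48)*(-1/1293)*2105) = 1/(2632 - 134720/431) = 1/(999672/431) = 431/999672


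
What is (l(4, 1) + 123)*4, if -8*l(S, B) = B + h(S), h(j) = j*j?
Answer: 967/2 ≈ 483.50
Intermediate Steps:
h(j) = j²
l(S, B) = -B/8 - S²/8 (l(S, B) = -(B + S²)/8 = -B/8 - S²/8)
(l(4, 1) + 123)*4 = ((-⅛*1 - ⅛*4²) + 123)*4 = ((-⅛ - ⅛*16) + 123)*4 = ((-⅛ - 2) + 123)*4 = (-17/8 + 123)*4 = (967/8)*4 = 967/2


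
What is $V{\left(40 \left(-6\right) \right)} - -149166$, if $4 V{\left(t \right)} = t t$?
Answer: $163566$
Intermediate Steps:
$V{\left(t \right)} = \frac{t^{2}}{4}$ ($V{\left(t \right)} = \frac{t t}{4} = \frac{t^{2}}{4}$)
$V{\left(40 \left(-6\right) \right)} - -149166 = \frac{\left(40 \left(-6\right)\right)^{2}}{4} - -149166 = \frac{\left(-240\right)^{2}}{4} + 149166 = \frac{1}{4} \cdot 57600 + 149166 = 14400 + 149166 = 163566$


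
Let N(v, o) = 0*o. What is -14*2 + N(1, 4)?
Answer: -28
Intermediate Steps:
N(v, o) = 0
-14*2 + N(1, 4) = -14*2 + 0 = -28 + 0 = -28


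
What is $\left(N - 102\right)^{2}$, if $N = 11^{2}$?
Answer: $361$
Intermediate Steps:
$N = 121$
$\left(N - 102\right)^{2} = \left(121 - 102\right)^{2} = 19^{2} = 361$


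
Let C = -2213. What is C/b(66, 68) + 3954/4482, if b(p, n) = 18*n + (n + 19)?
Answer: -263054/326439 ≈ -0.80583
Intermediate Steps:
b(p, n) = 19 + 19*n (b(p, n) = 18*n + (19 + n) = 19 + 19*n)
C/b(66, 68) + 3954/4482 = -2213/(19 + 19*68) + 3954/4482 = -2213/(19 + 1292) + 3954*(1/4482) = -2213/1311 + 659/747 = -263054/326439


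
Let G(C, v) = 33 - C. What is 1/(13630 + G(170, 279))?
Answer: 1/13493 ≈ 7.4113e-5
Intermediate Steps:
1/(13630 + G(170, 279)) = 1/(13630 + (33 - 1*170)) = 1/(13630 + (33 - 170)) = 1/(13630 - 137) = 1/13493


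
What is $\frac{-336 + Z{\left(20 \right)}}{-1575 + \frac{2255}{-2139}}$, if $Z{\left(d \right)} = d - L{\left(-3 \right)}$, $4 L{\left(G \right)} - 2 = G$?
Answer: $\frac{2701557}{13484720} \approx 0.20034$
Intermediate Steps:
$L{\left(G \right)} = \frac{1}{2} + \frac{G}{4}$
$Z{\left(d \right)} = \frac{1}{4} + d$ ($Z{\left(d \right)} = d - \left(\frac{1}{2} + \frac{1}{4} \left(-3\right)\right) = d - \left(\frac{1}{2} - \frac{3}{4}\right) = d - - \frac{1}{4} = d + \frac{1}{4} = \frac{1}{4} + d$)
$\frac{-336 + Z{\left(20 \right)}}{-1575 + \frac{2255}{-2139}} = \frac{-336 + \left(\frac{1}{4} + 20\right)}{-1575 + \frac{2255}{-2139}} = \frac{-336 + \frac{81}{4}}{-1575 + 2255 \left(- \frac{1}{2139}\right)} = - \frac{1263}{4 \left(-1575 - \frac{2255}{2139}\right)} = - \frac{1263}{4 \left(- \frac{3371180}{2139}\right)} = \left(- \frac{1263}{4}\right) \left(- \frac{2139}{3371180}\right) = \frac{2701557}{13484720}$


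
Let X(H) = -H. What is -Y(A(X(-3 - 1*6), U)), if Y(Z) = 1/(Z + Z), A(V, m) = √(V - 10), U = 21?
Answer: I/2 ≈ 0.5*I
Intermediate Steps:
A(V, m) = √(-10 + V)
Y(Z) = 1/(2*Z)
-Y(A(X(-3 - 1*6), U)) = -1/(2*(√(-10 - (-3 - 1*6)))) = -1/(2*(√(-10 - (-3 - 6)))) = -1/(2*(√(-10 - 1*(-9)))) = -1/(2*(√(-10 + 9))) = -1/(2*(√(-1))) = -1/(2*I) = -(-I)/2 = -(-1)*I/2 = I/2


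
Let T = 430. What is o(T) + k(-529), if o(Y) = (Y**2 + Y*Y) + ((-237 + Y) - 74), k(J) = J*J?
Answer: 649760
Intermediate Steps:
k(J) = J**2
o(Y) = -311 + Y + 2*Y**2 (o(Y) = (Y**2 + Y**2) + (-311 + Y) = 2*Y**2 + (-311 + Y) = -311 + Y + 2*Y**2)
o(T) + k(-529) = (-311 + 430 + 2*430**2) + (-529)**2 = (-311 + 430 + 2*184900) + 279841 = (-311 + 430 + 369800) + 279841 = 369919 + 279841 = 649760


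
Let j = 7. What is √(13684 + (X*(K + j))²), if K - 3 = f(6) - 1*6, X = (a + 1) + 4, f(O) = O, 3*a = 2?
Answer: 2*√38014/3 ≈ 129.98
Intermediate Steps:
a = ⅔ (a = (⅓)*2 = ⅔ ≈ 0.66667)
X = 17/3 (X = (⅔ + 1) + 4 = 5/3 + 4 = 17/3 ≈ 5.6667)
K = 3 (K = 3 + (6 - 1*6) = 3 + (6 - 6) = 3 + 0 = 3)
√(13684 + (X*(K + j))²) = √(13684 + (17*(3 + 7)/3)²) = √(13684 + ((17/3)*10)²) = √(13684 + (170/3)²) = √(13684 + 28900/9) = √(152056/9) = 2*√38014/3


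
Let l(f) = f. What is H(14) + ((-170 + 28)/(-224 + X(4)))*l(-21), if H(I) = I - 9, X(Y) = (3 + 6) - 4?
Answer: -629/73 ≈ -8.6164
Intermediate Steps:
X(Y) = 5 (X(Y) = 9 - 4 = 5)
H(I) = -9 + I
H(14) + ((-170 + 28)/(-224 + X(4)))*l(-21) = (-9 + 14) + ((-170 + 28)/(-224 + 5))*(-21) = 5 - 142/(-219)*(-21) = 5 - 142*(-1/219)*(-21) = 5 + (142/219)*(-21) = 5 - 994/73 = -629/73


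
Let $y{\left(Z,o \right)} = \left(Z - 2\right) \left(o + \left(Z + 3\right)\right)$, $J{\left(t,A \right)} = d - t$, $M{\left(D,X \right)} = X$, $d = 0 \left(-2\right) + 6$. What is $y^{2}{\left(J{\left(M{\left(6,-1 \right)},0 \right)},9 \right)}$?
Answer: $9025$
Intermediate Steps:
$d = 6$ ($d = 0 + 6 = 6$)
$J{\left(t,A \right)} = 6 - t$
$y{\left(Z,o \right)} = \left(-2 + Z\right) \left(3 + Z + o\right)$ ($y{\left(Z,o \right)} = \left(-2 + Z\right) \left(o + \left(3 + Z\right)\right) = \left(-2 + Z\right) \left(3 + Z + o\right)$)
$y^{2}{\left(J{\left(M{\left(6,-1 \right)},0 \right)},9 \right)} = \left(-6 + \left(6 - -1\right) + \left(6 - -1\right)^{2} - 18 + \left(6 - -1\right) 9\right)^{2} = \left(-6 + \left(6 + 1\right) + \left(6 + 1\right)^{2} - 18 + \left(6 + 1\right) 9\right)^{2} = \left(-6 + 7 + 7^{2} - 18 + 7 \cdot 9\right)^{2} = \left(-6 + 7 + 49 - 18 + 63\right)^{2} = 95^{2} = 9025$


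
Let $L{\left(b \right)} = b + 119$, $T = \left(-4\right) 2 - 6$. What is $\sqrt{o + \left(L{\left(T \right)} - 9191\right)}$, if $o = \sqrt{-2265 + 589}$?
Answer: $\sqrt{-9086 + 2 i \sqrt{419}} \approx 0.2147 + 95.321 i$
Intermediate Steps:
$o = 2 i \sqrt{419}$ ($o = \sqrt{-1676} = 2 i \sqrt{419} \approx 40.939 i$)
$T = -14$ ($T = -8 - 6 = -14$)
$L{\left(b \right)} = 119 + b$
$\sqrt{o + \left(L{\left(T \right)} - 9191\right)} = \sqrt{2 i \sqrt{419} + \left(\left(119 - 14\right) - 9191\right)} = \sqrt{2 i \sqrt{419} + \left(105 - 9191\right)} = \sqrt{2 i \sqrt{419} - 9086} = \sqrt{-9086 + 2 i \sqrt{419}}$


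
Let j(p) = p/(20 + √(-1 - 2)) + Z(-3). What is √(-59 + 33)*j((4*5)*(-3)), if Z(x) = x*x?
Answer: -60*√78/403 + 2427*I*√26/403 ≈ -1.3149 + 30.708*I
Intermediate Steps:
Z(x) = x²
j(p) = 9 + p/(20 + I*√3) (j(p) = p/(20 + √(-1 - 2)) + (-3)² = p/(20 + √(-3)) + 9 = p/(20 + I*√3) + 9 = 9 + p/(20 + I*√3))
√(-59 + 33)*j((4*5)*(-3)) = √(-59 + 33)*(9 + 20*((4*5)*(-3))/403 - I*(4*5)*(-3)*√3/403) = √(-26)*(9 + 20*(20*(-3))/403 - I*20*(-3)*√3/403) = (I*√26)*(9 + (20/403)*(-60) - 1/403*I*(-60)*√3) = (I*√26)*(9 - 1200/403 + 60*I*√3/403) = (I*√26)*(2427/403 + 60*I*√3/403) = I*√26*(2427/403 + 60*I*√3/403)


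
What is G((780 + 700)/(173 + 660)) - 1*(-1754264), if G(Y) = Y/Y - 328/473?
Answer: 829767017/473 ≈ 1.7543e+6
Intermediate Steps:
G(Y) = 145/473 (G(Y) = 1 - 328*1/473 = 1 - 328/473 = 145/473)
G((780 + 700)/(173 + 660)) - 1*(-1754264) = 145/473 - 1*(-1754264) = 145/473 + 1754264 = 829767017/473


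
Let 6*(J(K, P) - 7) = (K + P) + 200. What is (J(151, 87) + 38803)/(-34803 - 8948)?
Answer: -38883/43751 ≈ -0.88873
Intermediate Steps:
J(K, P) = 121/3 + K/6 + P/6 (J(K, P) = 7 + ((K + P) + 200)/6 = 7 + (200 + K + P)/6 = 7 + (100/3 + K/6 + P/6) = 121/3 + K/6 + P/6)
(J(151, 87) + 38803)/(-34803 - 8948) = ((121/3 + (1/6)*151 + (1/6)*87) + 38803)/(-34803 - 8948) = ((121/3 + 151/6 + 29/2) + 38803)/(-43751) = (80 + 38803)*(-1/43751) = 38883*(-1/43751) = -38883/43751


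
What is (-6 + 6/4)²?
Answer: 81/4 ≈ 20.250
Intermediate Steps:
(-6 + 6/4)² = (-6 + 6*(¼))² = (-6 + 3/2)² = (-9/2)² = 81/4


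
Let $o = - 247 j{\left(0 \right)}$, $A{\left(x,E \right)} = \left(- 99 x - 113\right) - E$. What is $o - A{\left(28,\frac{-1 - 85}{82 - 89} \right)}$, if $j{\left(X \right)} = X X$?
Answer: $\frac{20281}{7} \approx 2897.3$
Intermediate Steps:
$j{\left(X \right)} = X^{2}$
$A{\left(x,E \right)} = -113 - E - 99 x$ ($A{\left(x,E \right)} = \left(-113 - 99 x\right) - E = -113 - E - 99 x$)
$o = 0$ ($o = - 247 \cdot 0^{2} = \left(-247\right) 0 = 0$)
$o - A{\left(28,\frac{-1 - 85}{82 - 89} \right)} = 0 - \left(-113 - \frac{-1 - 85}{82 - 89} - 2772\right) = 0 - \left(-113 - - \frac{86}{-7} - 2772\right) = 0 - \left(-113 - \left(-86\right) \left(- \frac{1}{7}\right) - 2772\right) = 0 - \left(-113 - \frac{86}{7} - 2772\right) = 0 - - \frac{20281}{7} = 0 + \frac{20281}{7} = \frac{20281}{7}$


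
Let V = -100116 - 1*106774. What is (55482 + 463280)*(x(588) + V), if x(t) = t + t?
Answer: -106716606068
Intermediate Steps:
V = -206890 (V = -100116 - 106774 = -206890)
x(t) = 2*t
(55482 + 463280)*(x(588) + V) = (55482 + 463280)*(2*588 - 206890) = 518762*(1176 - 206890) = 518762*(-205714) = -106716606068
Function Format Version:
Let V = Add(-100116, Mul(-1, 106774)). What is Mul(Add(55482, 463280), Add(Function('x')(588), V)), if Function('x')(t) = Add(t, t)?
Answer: -106716606068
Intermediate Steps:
V = -206890 (V = Add(-100116, -106774) = -206890)
Function('x')(t) = Mul(2, t)
Mul(Add(55482, 463280), Add(Function('x')(588), V)) = Mul(Add(55482, 463280), Add(Mul(2, 588), -206890)) = Mul(518762, Add(1176, -206890)) = Mul(518762, -205714) = -106716606068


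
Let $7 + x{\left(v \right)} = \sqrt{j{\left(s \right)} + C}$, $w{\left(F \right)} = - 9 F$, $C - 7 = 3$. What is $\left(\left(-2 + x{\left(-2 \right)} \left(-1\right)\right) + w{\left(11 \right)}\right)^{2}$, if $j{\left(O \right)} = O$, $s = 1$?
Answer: $\left(94 + \sqrt{11}\right)^{2} \approx 9470.5$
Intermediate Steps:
$C = 10$ ($C = 7 + 3 = 10$)
$x{\left(v \right)} = -7 + \sqrt{11}$ ($x{\left(v \right)} = -7 + \sqrt{1 + 10} = -7 + \sqrt{11}$)
$\left(\left(-2 + x{\left(-2 \right)} \left(-1\right)\right) + w{\left(11 \right)}\right)^{2} = \left(\left(-2 + \left(-7 + \sqrt{11}\right) \left(-1\right)\right) - 99\right)^{2} = \left(\left(-2 + \left(7 - \sqrt{11}\right)\right) - 99\right)^{2} = \left(\left(5 - \sqrt{11}\right) - 99\right)^{2} = \left(-94 - \sqrt{11}\right)^{2}$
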